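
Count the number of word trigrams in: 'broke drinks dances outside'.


Word trigrams from [4] words:
  Trigram 1: (broke drinks dances)
  Trigram 2: (drinks dances outside)
Total word trigrams: 4 - 2 = 2

2


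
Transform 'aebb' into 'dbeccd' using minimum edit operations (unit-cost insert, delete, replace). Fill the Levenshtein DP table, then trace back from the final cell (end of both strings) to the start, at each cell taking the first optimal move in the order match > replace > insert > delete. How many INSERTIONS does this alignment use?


Edit distance = 5. Backtracking from cell (4, 6) with preference match > replace > insert > delete,
then listing the resulting alignment 'aebb' -> 'dbeccd' left to right:
  Step 1: insert 'd' [insertion #1]
  Step 2: replace a->b
  Step 3: keep 'e'
  Step 4: insert 'c' [insertion #2]
  Step 5: replace b->c
  Step 6: replace b->d
Total insertions: 2

2


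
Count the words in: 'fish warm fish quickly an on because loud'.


Counting words by splitting on spaces:
  Word 1: 'fish'
  Word 2: 'warm'
  Word 3: 'fish'
  Word 4: 'quickly'
  Word 5: 'an'
  Word 6: 'on'
  Word 7: 'because'
  Word 8: 'loud'
Total words: 8

8


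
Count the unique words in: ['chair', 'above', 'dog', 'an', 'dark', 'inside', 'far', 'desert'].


Listing all tokens and tracking unique types:
  Token 1: 'chair' -> NEW (unique so far: 1)
  Token 2: 'above' -> NEW (unique so far: 2)
  Token 3: 'dog' -> NEW (unique so far: 3)
  Token 4: 'an' -> NEW (unique so far: 4)
  Token 5: 'dark' -> NEW (unique so far: 5)
  Token 6: 'inside' -> NEW (unique so far: 6)
  Token 7: 'far' -> NEW (unique so far: 7)
  Token 8: 'desert' -> NEW (unique so far: 8)
Unique types: ('above', 'an', 'chair', 'dark', 'desert', 'dog', 'far', 'inside')
Vocabulary size: 8

8


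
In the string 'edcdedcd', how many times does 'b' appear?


Scanning 'edcdedcd' for 'b':
  No matches found.
Total occurrences of 'b': 0

0


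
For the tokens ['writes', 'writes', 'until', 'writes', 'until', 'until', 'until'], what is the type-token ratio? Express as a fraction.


Tokens: 7
Unique types: ('until', 'writes') = 2
TTR = 2/7
Already in lowest terms.

2/7


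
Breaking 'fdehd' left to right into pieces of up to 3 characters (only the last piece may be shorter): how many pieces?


'fdehd' has 5 characters.
Chunking with max size 3:
  Chunk 1: 'fde' (positions 0-2)
  Chunk 2: 'hd' (positions 3-4)
Total chunks: ceil(5 / 3) = 2

2


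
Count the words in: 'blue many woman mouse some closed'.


Counting words by splitting on spaces:
  Word 1: 'blue'
  Word 2: 'many'
  Word 3: 'woman'
  Word 4: 'mouse'
  Word 5: 'some'
  Word 6: 'closed'
Total words: 6

6


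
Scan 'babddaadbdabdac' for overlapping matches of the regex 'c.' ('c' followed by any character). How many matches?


Pattern: c. means 'c' followed by any character.
Scanning 'babddaadbdabdac' position-by-position:
  Pos 0: window 'ba' -> no
  Pos 1: window 'ab' -> no
  Pos 2: window 'bd' -> no
  Pos 3: window 'dd' -> no
  Pos 4: window 'da' -> no
  Pos 5: window 'aa' -> no
  Pos 6: window 'ad' -> no
  Pos 7: window 'db' -> no
  Pos 8: window 'bd' -> no
  Pos 9: window 'da' -> no
  Pos 10: window 'ab' -> no
  Pos 11: window 'bd' -> no
  Pos 12: window 'da' -> no
  Pos 13: window 'ac' -> no
  Pos 14: window 'c' -> no
Total matches: 0

0


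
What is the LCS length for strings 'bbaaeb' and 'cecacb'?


DP table for LCS of 'bbaaeb' and 'cecacb':
       c  e  c  a  c  b
    0  0  0  0  0  0  0
  b 0  0  0  0  0  0  1
  b 0  0  0  0  0  0  1
  a 0  0  0  0  1  1  1
  a 0  0  0  0  1  1  1
  e 0  0  1  1  1  1  1
  b 0  0  1  1  1  1  2
LCS: 'ab'
LCS length = 2

2


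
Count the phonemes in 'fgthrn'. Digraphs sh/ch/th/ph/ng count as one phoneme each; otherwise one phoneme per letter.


Parsing 'fgthrn' greedily, digraphs first:
  'f' -> consonant phoneme (phonemes so far: 1)
  'g' -> consonant phoneme (phonemes so far: 2)
  'th' -> digraph (1 consonant phoneme) (phonemes so far: 3)
  'r' -> consonant phoneme (phonemes so far: 4)
  'n' -> consonant phoneme (phonemes so far: 5)
Total phonemes: 5

5


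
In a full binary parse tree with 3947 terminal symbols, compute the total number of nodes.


Leaf nodes (terminals): 3947
Internal nodes = n - 1 = 3947 - 1 = 3946
Total = leaves + internal = 3947 + 3946 = 7893

7893


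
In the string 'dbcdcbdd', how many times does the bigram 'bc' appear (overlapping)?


Scanning 'dbcdcbdd' for bigram 'bc':
  Position 0: 'db' -> no
  Position 1: 'bc' -> MATCH
  Position 2: 'cd' -> no
  Position 3: 'dc' -> no
  Position 4: 'cb' -> no
  Position 5: 'bd' -> no
  Position 6: 'dd' -> no
Total matches: 1

1


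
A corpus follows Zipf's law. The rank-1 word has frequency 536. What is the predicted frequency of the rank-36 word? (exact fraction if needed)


Zipf's law: freq(rank) = f1 / rank
f1 = 536, rank = 36
freq = 536 / 36
GCD(536, 36) = 4
Simplified: 134/9

134/9


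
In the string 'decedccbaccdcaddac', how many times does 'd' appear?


Scanning 'decedccbaccdcaddac' for 'd':
  Position 0: 'd' -> MATCH (count: 1)
  Position 4: 'd' -> MATCH (count: 2)
  Position 11: 'd' -> MATCH (count: 3)
  Position 14: 'd' -> MATCH (count: 4)
  Position 15: 'd' -> MATCH (count: 5)
Total occurrences of 'd': 5

5


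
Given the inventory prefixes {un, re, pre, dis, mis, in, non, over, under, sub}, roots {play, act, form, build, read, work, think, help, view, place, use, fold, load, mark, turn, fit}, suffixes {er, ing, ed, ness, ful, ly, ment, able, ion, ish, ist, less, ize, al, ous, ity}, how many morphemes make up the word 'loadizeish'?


Segmenting 'loadizeish' against the inventory:
  'load' -> root (morpheme 1)
  'ize' -> suffix (morpheme 2)
  'ish' -> suffix (morpheme 3)
Total morphemes: 3

3


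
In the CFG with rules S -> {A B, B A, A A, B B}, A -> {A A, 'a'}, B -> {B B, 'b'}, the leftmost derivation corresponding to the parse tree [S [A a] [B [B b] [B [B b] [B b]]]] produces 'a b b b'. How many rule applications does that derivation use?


Every bracketed nonterminal node [X ...] in the tree is produced by exactly one rule application.
Reading the tree off as a leftmost derivation:
  Step 1: S  =>  A B   (applied S -> A B)
  Step 2: A B  =>  a B   (applied A -> a)
  Step 3: a B  =>  a B B   (applied B -> B B)
  Step 4: a B B  =>  a b B   (applied B -> b)
  Step 5: a b B  =>  a b B B   (applied B -> B B)
  Step 6: a b B B  =>  a b b B   (applied B -> b)
  Step 7: a b b B  =>  a b b b   (applied B -> b)
Final yield: a b b b
Total rewrite steps: 7

7


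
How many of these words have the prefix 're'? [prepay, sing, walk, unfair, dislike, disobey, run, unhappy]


Checking each word for prefix 're':
  'prepay' -> no (count: 0)
  'sing' -> no (count: 0)
  'walk' -> no (count: 0)
  'unfair' -> no (count: 0)
  'dislike' -> no (count: 0)
  'disobey' -> no (count: 0)
  'run' -> no (count: 0)
  'unhappy' -> no (count: 0)
Total with prefix 're': 0

0


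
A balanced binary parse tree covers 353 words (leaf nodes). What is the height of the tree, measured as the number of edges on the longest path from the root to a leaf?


In a balanced binary tree with n leaves the deepest leaf is ceil(log2(n)) edges below the root.
log2(353) = 8.4635
ceil(8.4635) = 9
height (edges) = 9

9


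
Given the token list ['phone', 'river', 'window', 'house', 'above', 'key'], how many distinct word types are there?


Listing all tokens and tracking unique types:
  Token 1: 'phone' -> NEW (unique so far: 1)
  Token 2: 'river' -> NEW (unique so far: 2)
  Token 3: 'window' -> NEW (unique so far: 3)
  Token 4: 'house' -> NEW (unique so far: 4)
  Token 5: 'above' -> NEW (unique so far: 5)
  Token 6: 'key' -> NEW (unique so far: 6)
Unique types: ('above', 'house', 'key', 'phone', 'river', 'window')
Vocabulary size: 6

6


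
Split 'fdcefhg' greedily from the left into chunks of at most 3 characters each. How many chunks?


'fdcefhg' has 7 characters.
Chunking with max size 3:
  Chunk 1: 'fdc' (positions 0-2)
  Chunk 2: 'efh' (positions 3-5)
  Chunk 3: 'g' (positions 6-6)
Total chunks: ceil(7 / 3) = 3

3


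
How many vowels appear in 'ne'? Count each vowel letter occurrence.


Scanning each character of 'ne':
  Position 1: 'n' -> consonant (running count: 0)
  Position 2: 'e' -> vowel (running count: 1)
Total vowels: 1

1


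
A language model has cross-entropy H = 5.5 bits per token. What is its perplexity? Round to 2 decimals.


Perplexity formula: PP = 2^H
H = 5.5
PP = 2^5.5
Decompose: 2^5.5 = 2^5 * 2^0.5 = 2^5 * sqrt(2)
2^5 = 32, sqrt(2) ~ 1.4142136
PP ~ 32 * 1.4142136 = 45.2548352
Rounded to 2 decimals: 45.25

45.25


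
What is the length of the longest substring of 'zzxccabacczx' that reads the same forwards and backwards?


Scanning 'zzxccabacczx' for palindromic substrings.
Substring at positions 3-9: 'ccabacc'.
Check: reverse('ccabacc') = 'ccabacc' -> palindrome confirmed.
Neighbouring characters ('x' / 'z') break symmetry, so it cannot extend further.
No longer palindromic substring exists; longest length = 7

7


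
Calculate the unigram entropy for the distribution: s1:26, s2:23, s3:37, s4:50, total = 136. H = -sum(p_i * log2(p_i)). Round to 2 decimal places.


Computing entropy H = -sum(p_i * log2(p_i)):
  s1: p = 26/136 = 0.1912, -p*log2(p) = 0.4563
  s2: p = 23/136 = 0.1691, -p*log2(p) = 0.4336
  s3: p = 37/136 = 0.2721, -p*log2(p) = 0.5109
  s4: p = 50/136 = 0.3676, -p*log2(p) = 0.5307
H = sum of terms = 1.9315
Rounded to 2 decimals: 1.93

1.93


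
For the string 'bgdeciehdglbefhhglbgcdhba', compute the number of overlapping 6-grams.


String 'bgdeciehdglbefhhglbgcdhba' has length L = 25.
Number of overlapping n-grams = L - n + 1
Substituting: 25 - 6 + 1 = 20

20


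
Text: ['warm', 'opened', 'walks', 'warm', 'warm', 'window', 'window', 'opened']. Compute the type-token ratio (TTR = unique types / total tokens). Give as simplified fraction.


Tokens: 8
Unique types: ('opened', 'walks', 'warm', 'window') = 4
TTR = 4/8
Simplify: divide both by 4 -> 1/2
TTR = 1/2

1/2


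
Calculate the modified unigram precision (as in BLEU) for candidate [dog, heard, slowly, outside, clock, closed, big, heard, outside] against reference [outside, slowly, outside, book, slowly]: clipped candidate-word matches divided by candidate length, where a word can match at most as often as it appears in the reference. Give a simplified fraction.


Reference word counts: {'book': 1, 'outside': 2, 'slowly': 2}
Checking each candidate word (with clipping):
  'dog' -> not in reference -> no match (matches: 0)
  'heard' -> not in reference -> no match (matches: 0)
  'slowly' -> in reference (ref count 2, used 1/2) -> match (matches: 1)
  'outside' -> in reference (ref count 2, used 1/2) -> match (matches: 2)
  'clock' -> not in reference -> no match (matches: 2)
  'closed' -> not in reference -> no match (matches: 2)
  'big' -> not in reference -> no match (matches: 2)
  'heard' -> not in reference -> no match (matches: 2)
  'outside' -> in reference (ref count 2, used 2/2) -> match (matches: 3)
Clipped matches: 3, Candidate length: 9
Precision = 3/9 = 1/3

1/3


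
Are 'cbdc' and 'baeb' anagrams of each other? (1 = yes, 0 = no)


Sort characters of 'cbdc': 'bccd'
Sort characters of 'baeb': 'abbe'
Sorted forms differ -> they are NOT anagrams
Result: 0

0


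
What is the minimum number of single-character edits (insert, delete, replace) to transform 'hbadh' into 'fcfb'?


Building DP table for s1='hbadh' (len 5) and s2='fcfb' (len 4):
       f  c  f  b
    0  1  2  3  4
  h 1  1  2  3  4
  b 2  2  2  3  3
  a 3  3  3  3  4
  d 4  4  4  4  4
  h 5  5  5  5  5
Edit distance = dp[5][4] = 5

5


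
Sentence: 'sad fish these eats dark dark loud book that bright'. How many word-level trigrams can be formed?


Word trigrams from [10] words:
  Trigram 1: (sad fish these)
  Trigram 2: (fish these eats)
  Trigram 3: (these eats dark)
  Trigram 4: (eats dark dark)
  Trigram 5: (dark dark loud)
  Trigram 6: (dark loud book)
  Trigram 7: (loud book that)
  Trigram 8: (book that bright)
Total word trigrams: 10 - 2 = 8

8


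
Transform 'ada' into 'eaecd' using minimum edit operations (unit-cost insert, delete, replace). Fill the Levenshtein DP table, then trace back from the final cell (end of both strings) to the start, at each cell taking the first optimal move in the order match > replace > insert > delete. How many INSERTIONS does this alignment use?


Edit distance = 4. Backtracking from cell (3, 5) with preference match > replace > insert > delete,
then listing the resulting alignment 'ada' -> 'eaecd' left to right:
  Step 1: insert 'e' [insertion #1]
  Step 2: keep 'a'
  Step 3: insert 'e' [insertion #2]
  Step 4: replace d->c
  Step 5: replace a->d
Total insertions: 2

2


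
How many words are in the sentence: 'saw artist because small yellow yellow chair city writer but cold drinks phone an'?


Counting words by splitting on spaces:
  Word 1: 'saw'
  Word 2: 'artist'
  Word 3: 'because'
  Word 4: 'small'
  Word 5: 'yellow'
  Word 6: 'yellow'
  Word 7: 'chair'
  Word 8: 'city'
  Word 9: 'writer'
  Word 10: 'but'
  Word 11: 'cold'
  Word 12: 'drinks'
  Word 13: 'phone'
  Word 14: 'an'
Total words: 14

14


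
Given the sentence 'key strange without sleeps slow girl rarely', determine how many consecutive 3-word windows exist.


Word trigrams from [7] words:
  Trigram 1: (key strange without)
  Trigram 2: (strange without sleeps)
  Trigram 3: (without sleeps slow)
  Trigram 4: (sleeps slow girl)
  Trigram 5: (slow girl rarely)
Total word trigrams: 7 - 2 = 5

5


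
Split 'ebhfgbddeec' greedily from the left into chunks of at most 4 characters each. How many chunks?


'ebhfgbddeec' has 11 characters.
Chunking with max size 4:
  Chunk 1: 'ebhf' (positions 0-3)
  Chunk 2: 'gbdd' (positions 4-7)
  Chunk 3: 'eec' (positions 8-10)
Total chunks: ceil(11 / 4) = 3

3


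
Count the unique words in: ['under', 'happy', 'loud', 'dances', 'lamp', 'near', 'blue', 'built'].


Listing all tokens and tracking unique types:
  Token 1: 'under' -> NEW (unique so far: 1)
  Token 2: 'happy' -> NEW (unique so far: 2)
  Token 3: 'loud' -> NEW (unique so far: 3)
  Token 4: 'dances' -> NEW (unique so far: 4)
  Token 5: 'lamp' -> NEW (unique so far: 5)
  Token 6: 'near' -> NEW (unique so far: 6)
  Token 7: 'blue' -> NEW (unique so far: 7)
  Token 8: 'built' -> NEW (unique so far: 8)
Unique types: ('blue', 'built', 'dances', 'happy', 'lamp', 'loud', 'near', 'under')
Vocabulary size: 8

8


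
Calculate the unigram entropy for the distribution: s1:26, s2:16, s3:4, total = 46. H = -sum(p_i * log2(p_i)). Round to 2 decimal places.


Computing entropy H = -sum(p_i * log2(p_i)):
  s1: p = 26/46 = 0.5652, -p*log2(p) = 0.4652
  s2: p = 16/46 = 0.3478, -p*log2(p) = 0.5299
  s3: p = 4/46 = 0.0870, -p*log2(p) = 0.3064
H = sum of terms = 1.3015
Rounded to 2 decimals: 1.30

1.30


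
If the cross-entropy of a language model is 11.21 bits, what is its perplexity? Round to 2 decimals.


Perplexity formula: PP = 2^H
H = 11.21
PP = 2^11.21
Decompose: 2^11.21 = 2^11 * 2^0.21
2^11 = 2048, 2^0.21 ~ 1.1566882
PP ~ 2048 * 1.1566882 = 2368.8974336
Rounded to 2 decimals: 2368.90

2368.90


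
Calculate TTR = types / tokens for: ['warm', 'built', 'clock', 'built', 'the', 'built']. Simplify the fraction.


Tokens: 6
Unique types: ('built', 'clock', 'the', 'warm') = 4
TTR = 4/6
Simplify: divide both by 2 -> 2/3
TTR = 2/3

2/3


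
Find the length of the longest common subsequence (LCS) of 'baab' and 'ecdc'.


DP table for LCS of 'baab' and 'ecdc':
       e  c  d  c
    0  0  0  0  0
  b 0  0  0  0  0
  a 0  0  0  0  0
  a 0  0  0  0  0
  b 0  0  0  0  0
LCS length = 0

0


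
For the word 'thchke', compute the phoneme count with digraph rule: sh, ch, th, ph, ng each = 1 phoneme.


Parsing 'thchke' greedily, digraphs first:
  'th' -> digraph (1 consonant phoneme) (phonemes so far: 1)
  'ch' -> digraph (1 consonant phoneme) (phonemes so far: 2)
  'k' -> consonant phoneme (phonemes so far: 3)
  'e' -> vowel phoneme (phonemes so far: 4)
Total phonemes: 4

4


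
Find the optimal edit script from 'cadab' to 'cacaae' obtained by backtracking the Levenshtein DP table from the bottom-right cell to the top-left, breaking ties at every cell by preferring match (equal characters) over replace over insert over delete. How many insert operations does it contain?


Edit distance = 3. Backtracking from cell (5, 6) with preference match > replace > insert > delete,
then listing the resulting alignment 'cadab' -> 'cacaae' left to right:
  Step 1: keep 'c'
  Step 2: keep 'a'
  Step 3: insert 'c' [insertion #1]
  Step 4: replace d->a
  Step 5: keep 'a'
  Step 6: replace b->e
Total insertions: 1

1


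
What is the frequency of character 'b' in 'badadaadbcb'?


Scanning 'badadaadbcb' for 'b':
  Position 0: 'b' -> MATCH (count: 1)
  Position 8: 'b' -> MATCH (count: 2)
  Position 10: 'b' -> MATCH (count: 3)
Total occurrences of 'b': 3

3


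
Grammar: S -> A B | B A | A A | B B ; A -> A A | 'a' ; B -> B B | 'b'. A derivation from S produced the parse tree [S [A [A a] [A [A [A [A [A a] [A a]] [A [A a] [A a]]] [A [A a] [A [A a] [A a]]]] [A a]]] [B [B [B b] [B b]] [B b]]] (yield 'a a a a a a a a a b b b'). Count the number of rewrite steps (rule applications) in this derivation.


Every bracketed nonterminal node [X ...] in the tree is produced by exactly one rule application.
Reading the tree off as a leftmost derivation:
  Step 1: S  =>  A B   (applied S -> A B)
  Step 2: A B  =>  A A B   (applied A -> A A)
  Step 3: A A B  =>  a A B   (applied A -> a)
  Step 4: a A B  =>  a A A B   (applied A -> A A)
  Step 5: a A A B  =>  a A A A B   (applied A -> A A)
  Step 6: a A A A B  =>  a A A A A B   (applied A -> A A)
  Step 7: a A A A A B  =>  a A A A A A B   (applied A -> A A)
  Step 8: a A A A A A B  =>  a a A A A A B   (applied A -> a)
  Step 9: a a A A A A B  =>  a a a A A A B   (applied A -> a)
  Step 10: a a a A A A B  =>  a a a A A A A B   (applied A -> A A)
  Step 11: a a a A A A A B  =>  a a a a A A A B   (applied A -> a)
  Step 12: a a a a A A A B  =>  a a a a a A A B   (applied A -> a)
  Step 13: a a a a a A A B  =>  a a a a a A A A B   (applied A -> A A)
  Step 14: a a a a a A A A B  =>  a a a a a a A A B   (applied A -> a)
  Step 15: a a a a a a A A B  =>  a a a a a a A A A B   (applied A -> A A)
  Step 16: a a a a a a A A A B  =>  a a a a a a a A A B   (applied A -> a)
  Step 17: a a a a a a a A A B  =>  a a a a a a a a A B   (applied A -> a)
  Step 18: a a a a a a a a A B  =>  a a a a a a a a a B   (applied A -> a)
  Step 19: a a a a a a a a a B  =>  a a a a a a a a a B B   (applied B -> B B)
  Step 20: a a a a a a a a a B B  =>  a a a a a a a a a B B B   (applied B -> B B)
  Step 21: a a a a a a a a a B B B  =>  a a a a a a a a a b B B   (applied B -> b)
  Step 22: a a a a a a a a a b B B  =>  a a a a a a a a a b b B   (applied B -> b)
  Step 23: a a a a a a a a a b b B  =>  a a a a a a a a a b b b   (applied B -> b)
Final yield: a a a a a a a a a b b b
Total rewrite steps: 23

23


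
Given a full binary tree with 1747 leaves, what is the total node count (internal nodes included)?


Leaf nodes (terminals): 1747
Internal nodes = n - 1 = 1747 - 1 = 1746
Total = leaves + internal = 1747 + 1746 = 3493

3493


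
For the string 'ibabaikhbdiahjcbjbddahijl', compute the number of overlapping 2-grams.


String 'ibabaikhbdiahjcbjbddahijl' has length L = 25.
Number of overlapping n-grams = L - n + 1
Substituting: 25 - 2 + 1 = 24

24


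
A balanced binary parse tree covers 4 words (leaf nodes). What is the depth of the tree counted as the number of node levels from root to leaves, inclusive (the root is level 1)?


In a balanced binary tree with n leaves the deepest leaf is ceil(log2(n)) edges below the root,
so counting node levels inclusive of root and leaves gives ceil(log2(n)) + 1 levels.
log2(4) = 2.0000
ceil(2.0000) = 2
levels = 2 + 1 = 3

3


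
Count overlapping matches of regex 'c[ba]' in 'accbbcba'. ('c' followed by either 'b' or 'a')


Pattern: c[ba] means 'c' followed by either 'b' or 'a'.
Scanning 'accbbcba' position-by-position:
  Pos 0: window 'ac' -> no
  Pos 1: window 'cc' -> no
  Pos 2: window 'cb' -> MATCH
  Pos 3: window 'bb' -> no
  Pos 4: window 'bc' -> no
  Pos 5: window 'cb' -> MATCH
  Pos 6: window 'ba' -> no
  Pos 7: window 'a' -> no
Total matches: 2

2


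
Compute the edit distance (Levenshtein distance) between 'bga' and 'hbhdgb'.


Building DP table for s1='bga' (len 3) and s2='hbhdgb' (len 6):
       h  b  h  d  g  b
    0  1  2  3  4  5  6
  b 1  1  1  2  3  4  5
  g 2  2  2  2  3  3  4
  a 3  3  3  3  3  4  4
Edit distance = dp[3][6] = 4

4


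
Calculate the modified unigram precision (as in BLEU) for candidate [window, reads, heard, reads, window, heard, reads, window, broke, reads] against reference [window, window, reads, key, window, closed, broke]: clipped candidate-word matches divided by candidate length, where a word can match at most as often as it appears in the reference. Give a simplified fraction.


Reference word counts: {'broke': 1, 'closed': 1, 'key': 1, 'reads': 1, 'window': 3}
Checking each candidate word (with clipping):
  'window' -> in reference (ref count 3, used 1/3) -> match (matches: 1)
  'reads' -> in reference (ref count 1, used 1/1) -> match (matches: 2)
  'heard' -> not in reference -> no match (matches: 2)
  'reads' -> ref count 1 already used up (1/1) -> clipped, no match (matches: 2)
  'window' -> in reference (ref count 3, used 2/3) -> match (matches: 3)
  'heard' -> not in reference -> no match (matches: 3)
  'reads' -> ref count 1 already used up (1/1) -> clipped, no match (matches: 3)
  'window' -> in reference (ref count 3, used 3/3) -> match (matches: 4)
  'broke' -> in reference (ref count 1, used 1/1) -> match (matches: 5)
  'reads' -> ref count 1 already used up (1/1) -> clipped, no match (matches: 5)
Clipped matches: 5, Candidate length: 10
Precision = 5/10 = 1/2

1/2


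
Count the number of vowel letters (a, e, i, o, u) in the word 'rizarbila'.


Scanning each character of 'rizarbila':
  Position 1: 'r' -> consonant (running count: 0)
  Position 2: 'i' -> vowel (running count: 1)
  Position 3: 'z' -> consonant (running count: 1)
  Position 4: 'a' -> vowel (running count: 2)
  Position 5: 'r' -> consonant (running count: 2)
  Position 6: 'b' -> consonant (running count: 2)
  Position 7: 'i' -> vowel (running count: 3)
  Position 8: 'l' -> consonant (running count: 3)
  Position 9: 'a' -> vowel (running count: 4)
Total vowels: 4

4


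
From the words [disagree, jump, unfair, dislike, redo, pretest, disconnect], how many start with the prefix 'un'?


Checking each word for prefix 'un':
  'disagree' -> no (count: 0)
  'jump' -> no (count: 0)
  'unfair' -> YES, starts with 'un' (count: 1)
  'dislike' -> no (count: 1)
  'redo' -> no (count: 1)
  'pretest' -> no (count: 1)
  'disconnect' -> no (count: 1)
Total with prefix 'un': 1

1


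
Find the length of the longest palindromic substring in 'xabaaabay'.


Scanning 'xabaaabay' for palindromic substrings.
Substring at positions 1-7: 'abaaaba'.
Check: reverse('abaaaba') = 'abaaaba' -> palindrome confirmed.
Neighbouring characters ('x' / 'y') break symmetry, so it cannot extend further.
No longer palindromic substring exists; longest length = 7

7


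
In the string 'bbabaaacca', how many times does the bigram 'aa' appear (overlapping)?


Scanning 'bbabaaacca' for bigram 'aa':
  Position 0: 'bb' -> no
  Position 1: 'ba' -> no
  Position 2: 'ab' -> no
  Position 3: 'ba' -> no
  Position 4: 'aa' -> MATCH
  Position 5: 'aa' -> MATCH
  Position 6: 'ac' -> no
  Position 7: 'cc' -> no
  Position 8: 'ca' -> no
Total matches: 2

2


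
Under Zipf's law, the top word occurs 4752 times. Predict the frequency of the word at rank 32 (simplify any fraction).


Zipf's law: freq(rank) = f1 / rank
f1 = 4752, rank = 32
freq = 4752 / 32
GCD(4752, 32) = 16
Simplified: 297/2

297/2


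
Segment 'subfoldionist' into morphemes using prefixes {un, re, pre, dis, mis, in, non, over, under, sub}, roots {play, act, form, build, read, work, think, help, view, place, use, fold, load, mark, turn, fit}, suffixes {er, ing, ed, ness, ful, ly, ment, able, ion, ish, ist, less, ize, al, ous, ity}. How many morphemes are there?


Segmenting 'subfoldionist' against the inventory:
  'sub' -> prefix (morpheme 1)
  'fold' -> root (morpheme 2)
  'ion' -> suffix (morpheme 3)
  'ist' -> suffix (morpheme 4)
Total morphemes: 4

4


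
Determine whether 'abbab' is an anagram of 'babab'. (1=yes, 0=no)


Sort characters of 'abbab': 'aabbb'
Sort characters of 'babab': 'aabbb'
Sorted forms match -> they ARE anagrams
Result: 1

1


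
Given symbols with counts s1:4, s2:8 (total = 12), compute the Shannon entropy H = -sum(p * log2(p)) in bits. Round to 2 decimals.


Computing entropy H = -sum(p_i * log2(p_i)):
  s1: p = 4/12 = 0.3333, -p*log2(p) = 0.5283
  s2: p = 8/12 = 0.6667, -p*log2(p) = 0.3900
H = sum of terms = 0.9183
Rounded to 2 decimals: 0.92

0.92


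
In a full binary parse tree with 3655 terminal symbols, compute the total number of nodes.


Leaf nodes (terminals): 3655
Internal nodes = n - 1 = 3655 - 1 = 3654
Total = leaves + internal = 3655 + 3654 = 7309

7309


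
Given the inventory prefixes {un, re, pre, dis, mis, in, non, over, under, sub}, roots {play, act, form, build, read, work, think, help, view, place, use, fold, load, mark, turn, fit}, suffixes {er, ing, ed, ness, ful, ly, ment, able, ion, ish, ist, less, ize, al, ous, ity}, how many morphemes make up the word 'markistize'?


Segmenting 'markistize' against the inventory:
  'mark' -> root (morpheme 1)
  'ist' -> suffix (morpheme 2)
  'ize' -> suffix (morpheme 3)
Total morphemes: 3

3


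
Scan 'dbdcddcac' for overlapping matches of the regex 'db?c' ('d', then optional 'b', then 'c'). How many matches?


Pattern: db?c means 'd', then optional 'b', then 'c'.
Scanning 'dbdcddcac' position-by-position:
  Pos 0: window 'dbd' -> no
  Pos 1: window 'bdc' -> no
  Pos 2: window 'dcd' -> MATCH
  Pos 3: window 'cdd' -> no
  Pos 4: window 'ddc' -> no
  Pos 5: window 'dca' -> MATCH
  Pos 6: window 'cac' -> no
  Pos 7: window 'ac' -> no
  Pos 8: window 'c' -> no
Total matches: 2

2


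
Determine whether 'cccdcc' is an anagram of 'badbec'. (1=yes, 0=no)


Sort characters of 'cccdcc': 'cccccd'
Sort characters of 'badbec': 'abbcde'
Sorted forms differ -> they are NOT anagrams
Result: 0

0


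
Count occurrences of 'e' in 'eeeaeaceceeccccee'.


Scanning 'eeeaeaceceeccccee' for 'e':
  Position 0: 'e' -> MATCH (count: 1)
  Position 1: 'e' -> MATCH (count: 2)
  Position 2: 'e' -> MATCH (count: 3)
  Position 4: 'e' -> MATCH (count: 4)
  Position 7: 'e' -> MATCH (count: 5)
  Position 9: 'e' -> MATCH (count: 6)
  Position 10: 'e' -> MATCH (count: 7)
  Position 15: 'e' -> MATCH (count: 8)
  Position 16: 'e' -> MATCH (count: 9)
Total occurrences of 'e': 9

9


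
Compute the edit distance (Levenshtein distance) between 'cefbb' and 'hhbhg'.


Building DP table for s1='cefbb' (len 5) and s2='hhbhg' (len 5):
       h  h  b  h  g
    0  1  2  3  4  5
  c 1  1  2  3  4  5
  e 2  2  2  3  4  5
  f 3  3  3  3  4  5
  b 4  4  4  3  4  5
  b 5  5  5  4  4  5
Edit distance = dp[5][5] = 5

5


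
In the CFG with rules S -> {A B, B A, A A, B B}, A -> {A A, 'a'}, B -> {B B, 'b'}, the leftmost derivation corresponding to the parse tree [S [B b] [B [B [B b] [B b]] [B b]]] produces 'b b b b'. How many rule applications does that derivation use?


Every bracketed nonterminal node [X ...] in the tree is produced by exactly one rule application.
Reading the tree off as a leftmost derivation:
  Step 1: S  =>  B B   (applied S -> B B)
  Step 2: B B  =>  b B   (applied B -> b)
  Step 3: b B  =>  b B B   (applied B -> B B)
  Step 4: b B B  =>  b B B B   (applied B -> B B)
  Step 5: b B B B  =>  b b B B   (applied B -> b)
  Step 6: b b B B  =>  b b b B   (applied B -> b)
  Step 7: b b b B  =>  b b b b   (applied B -> b)
Final yield: b b b b
Total rewrite steps: 7

7


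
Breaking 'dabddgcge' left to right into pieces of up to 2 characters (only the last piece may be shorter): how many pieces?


'dabddgcge' has 9 characters.
Chunking with max size 2:
  Chunk 1: 'da' (positions 0-1)
  Chunk 2: 'bd' (positions 2-3)
  Chunk 3: 'dg' (positions 4-5)
  Chunk 4: 'cg' (positions 6-7)
  Chunk 5: 'e' (positions 8-8)
Total chunks: ceil(9 / 2) = 5

5


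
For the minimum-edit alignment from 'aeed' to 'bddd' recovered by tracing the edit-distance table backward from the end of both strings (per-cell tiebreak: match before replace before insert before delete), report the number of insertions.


Edit distance = 3. Backtracking from cell (4, 4) with preference match > replace > insert > delete,
then listing the resulting alignment 'aeed' -> 'bddd' left to right:
  Step 1: replace a->b
  Step 2: replace e->d
  Step 3: replace e->d
  Step 4: keep 'd'
Total insertions: 0

0


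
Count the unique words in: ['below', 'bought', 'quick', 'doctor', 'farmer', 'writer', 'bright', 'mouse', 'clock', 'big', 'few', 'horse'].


Listing all tokens and tracking unique types:
  Token 1: 'below' -> NEW (unique so far: 1)
  Token 2: 'bought' -> NEW (unique so far: 2)
  Token 3: 'quick' -> NEW (unique so far: 3)
  Token 4: 'doctor' -> NEW (unique so far: 4)
  Token 5: 'farmer' -> NEW (unique so far: 5)
  Token 6: 'writer' -> NEW (unique so far: 6)
  Token 7: 'bright' -> NEW (unique so far: 7)
  Token 8: 'mouse' -> NEW (unique so far: 8)
  Token 9: 'clock' -> NEW (unique so far: 9)
  Token 10: 'big' -> NEW (unique so far: 10)
  Token 11: 'few' -> NEW (unique so far: 11)
  Token 12: 'horse' -> NEW (unique so far: 12)
Unique types: ('below', 'big', 'bought', 'bright', 'clock', 'doctor', 'farmer', 'few', 'horse', 'mouse', 'quick', 'writer')
Vocabulary size: 12

12


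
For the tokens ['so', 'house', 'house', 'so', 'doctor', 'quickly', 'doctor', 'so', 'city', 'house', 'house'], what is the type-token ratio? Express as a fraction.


Tokens: 11
Unique types: ('city', 'doctor', 'house', 'quickly', 'so') = 5
TTR = 5/11
Already in lowest terms.

5/11


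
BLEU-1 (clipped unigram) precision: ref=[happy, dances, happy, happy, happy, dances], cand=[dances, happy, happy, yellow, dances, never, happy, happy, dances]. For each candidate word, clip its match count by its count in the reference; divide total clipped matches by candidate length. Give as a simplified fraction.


Reference word counts: {'dances': 2, 'happy': 4}
Checking each candidate word (with clipping):
  'dances' -> in reference (ref count 2, used 1/2) -> match (matches: 1)
  'happy' -> in reference (ref count 4, used 1/4) -> match (matches: 2)
  'happy' -> in reference (ref count 4, used 2/4) -> match (matches: 3)
  'yellow' -> not in reference -> no match (matches: 3)
  'dances' -> in reference (ref count 2, used 2/2) -> match (matches: 4)
  'never' -> not in reference -> no match (matches: 4)
  'happy' -> in reference (ref count 4, used 3/4) -> match (matches: 5)
  'happy' -> in reference (ref count 4, used 4/4) -> match (matches: 6)
  'dances' -> ref count 2 already used up (2/2) -> clipped, no match (matches: 6)
Clipped matches: 6, Candidate length: 9
Precision = 6/9 = 2/3

2/3


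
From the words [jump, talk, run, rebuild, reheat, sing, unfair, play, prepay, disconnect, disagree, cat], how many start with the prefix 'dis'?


Checking each word for prefix 'dis':
  'jump' -> no (count: 0)
  'talk' -> no (count: 0)
  'run' -> no (count: 0)
  'rebuild' -> no (count: 0)
  'reheat' -> no (count: 0)
  'sing' -> no (count: 0)
  'unfair' -> no (count: 0)
  'play' -> no (count: 0)
  'prepay' -> no (count: 0)
  'disconnect' -> YES, starts with 'dis' (count: 1)
  'disagree' -> YES, starts with 'dis' (count: 2)
  'cat' -> no (count: 2)
Total with prefix 'dis': 2

2


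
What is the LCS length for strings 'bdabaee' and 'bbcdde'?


DP table for LCS of 'bdabaee' and 'bbcdde':
       b  b  c  d  d  e
    0  0  0  0  0  0  0
  b 0  1  1  1  1  1  1
  d 0  1  1  1  2  2  2
  a 0  1  1  1  2  2  2
  b 0  1  2  2  2  2  2
  a 0  1  2  2  2  2  2
  e 0  1  2  2  2  2  3
  e 0  1  2  2  2  2  3
LCS: 'bde'
LCS length = 3

3


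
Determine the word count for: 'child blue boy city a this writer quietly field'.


Counting words by splitting on spaces:
  Word 1: 'child'
  Word 2: 'blue'
  Word 3: 'boy'
  Word 4: 'city'
  Word 5: 'a'
  Word 6: 'this'
  Word 7: 'writer'
  Word 8: 'quietly'
  Word 9: 'field'
Total words: 9

9


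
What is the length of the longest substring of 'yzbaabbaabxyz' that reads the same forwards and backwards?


Scanning 'yzbaabbaabxyz' for palindromic substrings.
Substring at positions 2-9: 'baabbaab'.
Check: reverse('baabbaab') = 'baabbaab' -> palindrome confirmed.
Neighbouring characters ('z' / 'x') break symmetry, so it cannot extend further.
No longer palindromic substring exists; longest length = 8

8


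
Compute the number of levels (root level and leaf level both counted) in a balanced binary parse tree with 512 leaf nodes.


In a balanced binary tree with n leaves the deepest leaf is ceil(log2(n)) edges below the root,
so counting node levels inclusive of root and leaves gives ceil(log2(n)) + 1 levels.
log2(512) = 9.0000
ceil(9.0000) = 9
levels = 9 + 1 = 10

10


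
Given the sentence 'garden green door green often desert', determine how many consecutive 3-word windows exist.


Word trigrams from [6] words:
  Trigram 1: (garden green door)
  Trigram 2: (green door green)
  Trigram 3: (door green often)
  Trigram 4: (green often desert)
Total word trigrams: 6 - 2 = 4

4


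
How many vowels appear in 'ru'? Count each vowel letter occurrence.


Scanning each character of 'ru':
  Position 1: 'r' -> consonant (running count: 0)
  Position 2: 'u' -> vowel (running count: 1)
Total vowels: 1

1


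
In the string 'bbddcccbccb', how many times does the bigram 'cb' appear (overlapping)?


Scanning 'bbddcccbccb' for bigram 'cb':
  Position 0: 'bb' -> no
  Position 1: 'bd' -> no
  Position 2: 'dd' -> no
  Position 3: 'dc' -> no
  Position 4: 'cc' -> no
  Position 5: 'cc' -> no
  Position 6: 'cb' -> MATCH
  Position 7: 'bc' -> no
  Position 8: 'cc' -> no
  Position 9: 'cb' -> MATCH
Total matches: 2

2


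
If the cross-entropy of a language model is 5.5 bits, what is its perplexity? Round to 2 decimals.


Perplexity formula: PP = 2^H
H = 5.5
PP = 2^5.5
Decompose: 2^5.5 = 2^5 * 2^0.5 = 2^5 * sqrt(2)
2^5 = 32, sqrt(2) ~ 1.4142136
PP ~ 32 * 1.4142136 = 45.2548352
Rounded to 2 decimals: 45.25

45.25


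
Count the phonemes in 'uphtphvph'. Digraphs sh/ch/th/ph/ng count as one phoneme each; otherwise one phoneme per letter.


Parsing 'uphtphvph' greedily, digraphs first:
  'u' -> vowel phoneme (phonemes so far: 1)
  'ph' -> digraph (1 consonant phoneme) (phonemes so far: 2)
  't' -> consonant phoneme (phonemes so far: 3)
  'ph' -> digraph (1 consonant phoneme) (phonemes so far: 4)
  'v' -> consonant phoneme (phonemes so far: 5)
  'ph' -> digraph (1 consonant phoneme) (phonemes so far: 6)
Total phonemes: 6

6


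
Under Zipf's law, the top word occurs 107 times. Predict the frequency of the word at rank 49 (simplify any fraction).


Zipf's law: freq(rank) = f1 / rank
f1 = 107, rank = 49
freq = 107 / 49
GCD(107, 49) = 1
Simplified: 107/49

107/49


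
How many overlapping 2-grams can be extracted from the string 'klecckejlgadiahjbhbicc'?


String 'klecckejlgadiahjbhbicc' has length L = 22.
Number of overlapping n-grams = L - n + 1
Substituting: 22 - 2 + 1 = 21

21


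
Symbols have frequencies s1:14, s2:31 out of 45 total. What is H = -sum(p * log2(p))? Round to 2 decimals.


Computing entropy H = -sum(p_i * log2(p_i)):
  s1: p = 14/45 = 0.3111, -p*log2(p) = 0.5241
  s2: p = 31/45 = 0.6889, -p*log2(p) = 0.3704
H = sum of terms = 0.8945
Rounded to 2 decimals: 0.89

0.89


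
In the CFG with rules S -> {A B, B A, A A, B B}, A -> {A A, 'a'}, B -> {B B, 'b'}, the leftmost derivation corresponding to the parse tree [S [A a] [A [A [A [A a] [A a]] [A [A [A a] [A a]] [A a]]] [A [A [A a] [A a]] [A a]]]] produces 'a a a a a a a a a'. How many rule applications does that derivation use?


Every bracketed nonterminal node [X ...] in the tree is produced by exactly one rule application.
Reading the tree off as a leftmost derivation:
  Step 1: S  =>  A A   (applied S -> A A)
  Step 2: A A  =>  a A   (applied A -> a)
  Step 3: a A  =>  a A A   (applied A -> A A)
  Step 4: a A A  =>  a A A A   (applied A -> A A)
  Step 5: a A A A  =>  a A A A A   (applied A -> A A)
  Step 6: a A A A A  =>  a a A A A   (applied A -> a)
  Step 7: a a A A A  =>  a a a A A   (applied A -> a)
  Step 8: a a a A A  =>  a a a A A A   (applied A -> A A)
  Step 9: a a a A A A  =>  a a a A A A A   (applied A -> A A)
  Step 10: a a a A A A A  =>  a a a a A A A   (applied A -> a)
  Step 11: a a a a A A A  =>  a a a a a A A   (applied A -> a)
  Step 12: a a a a a A A  =>  a a a a a a A   (applied A -> a)
  Step 13: a a a a a a A  =>  a a a a a a A A   (applied A -> A A)
  Step 14: a a a a a a A A  =>  a a a a a a A A A   (applied A -> A A)
  Step 15: a a a a a a A A A  =>  a a a a a a a A A   (applied A -> a)
  Step 16: a a a a a a a A A  =>  a a a a a a a a A   (applied A -> a)
  Step 17: a a a a a a a a A  =>  a a a a a a a a a   (applied A -> a)
Final yield: a a a a a a a a a
Total rewrite steps: 17

17


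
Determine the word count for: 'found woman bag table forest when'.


Counting words by splitting on spaces:
  Word 1: 'found'
  Word 2: 'woman'
  Word 3: 'bag'
  Word 4: 'table'
  Word 5: 'forest'
  Word 6: 'when'
Total words: 6

6


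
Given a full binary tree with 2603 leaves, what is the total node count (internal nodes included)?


Leaf nodes (terminals): 2603
Internal nodes = n - 1 = 2603 - 1 = 2602
Total = leaves + internal = 2603 + 2602 = 5205

5205


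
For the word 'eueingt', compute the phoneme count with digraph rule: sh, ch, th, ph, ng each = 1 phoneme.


Parsing 'eueingt' greedily, digraphs first:
  'e' -> vowel phoneme (phonemes so far: 1)
  'u' -> vowel phoneme (phonemes so far: 2)
  'e' -> vowel phoneme (phonemes so far: 3)
  'i' -> vowel phoneme (phonemes so far: 4)
  'ng' -> digraph (1 consonant phoneme) (phonemes so far: 5)
  't' -> consonant phoneme (phonemes so far: 6)
Total phonemes: 6

6


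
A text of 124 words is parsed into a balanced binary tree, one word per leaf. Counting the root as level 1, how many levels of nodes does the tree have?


In a balanced binary tree with n leaves the deepest leaf is ceil(log2(n)) edges below the root,
so counting node levels inclusive of root and leaves gives ceil(log2(n)) + 1 levels.
log2(124) = 6.9542
ceil(6.9542) = 7
levels = 7 + 1 = 8

8


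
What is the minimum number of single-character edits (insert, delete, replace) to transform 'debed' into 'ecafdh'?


Building DP table for s1='debed' (len 5) and s2='ecafdh' (len 6):
       e  c  a  f  d  h
    0  1  2  3  4  5  6
  d 1  1  2  3  4  4  5
  e 2  1  2  3  4  5  5
  b 3  2  2  3  4  5  6
  e 4  3  3  3  4  5  6
  d 5  4  4  4  4  4  5
Edit distance = dp[5][6] = 5

5


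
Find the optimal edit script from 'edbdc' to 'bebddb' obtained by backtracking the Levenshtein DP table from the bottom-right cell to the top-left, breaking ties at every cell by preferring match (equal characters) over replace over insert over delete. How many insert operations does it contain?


Edit distance = 4. Backtracking from cell (5, 6) with preference match > replace > insert > delete,
then listing the resulting alignment 'edbdc' -> 'bebddb' left to right:
  Step 1: insert 'b' [insertion #1]
  Step 2: keep 'e'
  Step 3: replace d->b
  Step 4: replace b->d
  Step 5: keep 'd'
  Step 6: replace c->b
Total insertions: 1

1


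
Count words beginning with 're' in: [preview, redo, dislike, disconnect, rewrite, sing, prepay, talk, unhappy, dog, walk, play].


Checking each word for prefix 're':
  'preview' -> no (count: 0)
  'redo' -> YES, starts with 're' (count: 1)
  'dislike' -> no (count: 1)
  'disconnect' -> no (count: 1)
  'rewrite' -> YES, starts with 're' (count: 2)
  'sing' -> no (count: 2)
  'prepay' -> no (count: 2)
  'talk' -> no (count: 2)
  'unhappy' -> no (count: 2)
  'dog' -> no (count: 2)
  'walk' -> no (count: 2)
  'play' -> no (count: 2)
Total with prefix 're': 2

2
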